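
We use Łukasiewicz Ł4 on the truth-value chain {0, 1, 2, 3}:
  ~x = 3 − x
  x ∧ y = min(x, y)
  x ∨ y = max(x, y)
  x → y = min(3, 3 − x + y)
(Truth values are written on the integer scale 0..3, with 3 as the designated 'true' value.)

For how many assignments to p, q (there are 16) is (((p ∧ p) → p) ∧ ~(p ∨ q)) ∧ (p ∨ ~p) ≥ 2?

4

p = 0, q = 0 ↦ 3  ≥
p = 0, q = 1 ↦ 2  ≥
p = 0, q = 2 ↦ 1  <
p = 0, q = 3 ↦ 0  <
p = 1, q = 0 ↦ 2  ≥
p = 1, q = 1 ↦ 2  ≥
p = 1, q = 2 ↦ 1  <
p = 1, q = 3 ↦ 0  <
p = 2, q = 0 ↦ 1  <
p = 2, q = 1 ↦ 1  <
p = 2, q = 2 ↦ 1  <
p = 2, q = 3 ↦ 0  <
p = 3, q = 0 ↦ 0  <
p = 3, q = 1 ↦ 0  <
p = 3, q = 2 ↦ 0  <
p = 3, q = 3 ↦ 0  <
So 4 of the 16 assignments meet the threshold.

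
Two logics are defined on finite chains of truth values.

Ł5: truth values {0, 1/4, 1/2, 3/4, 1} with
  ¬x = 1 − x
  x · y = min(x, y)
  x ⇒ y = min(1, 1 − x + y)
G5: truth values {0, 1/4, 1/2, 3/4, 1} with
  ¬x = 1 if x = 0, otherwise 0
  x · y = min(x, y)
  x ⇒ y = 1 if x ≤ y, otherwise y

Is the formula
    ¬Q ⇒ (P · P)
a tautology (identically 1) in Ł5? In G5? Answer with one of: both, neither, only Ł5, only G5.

neither

In Ł5: at P = 0, Q = 0 the value is 0 — not a tautology.
In G5: at P = 0, Q = 0 the value is 0 — not a tautology.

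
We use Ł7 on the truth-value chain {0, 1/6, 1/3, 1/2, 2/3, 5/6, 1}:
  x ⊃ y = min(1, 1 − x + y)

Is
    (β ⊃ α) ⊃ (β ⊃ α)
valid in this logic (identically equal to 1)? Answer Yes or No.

Yes

At α = 2/3, β = 1, for instance:
β ⊃ α = 1 ⊃ 2/3 = 2/3
(β ⊃ α) ⊃ (β ⊃ α) = 2/3 ⊃ 2/3 = 1
and checking the remaining 48 assignments likewise gives ≥ 1 in every case.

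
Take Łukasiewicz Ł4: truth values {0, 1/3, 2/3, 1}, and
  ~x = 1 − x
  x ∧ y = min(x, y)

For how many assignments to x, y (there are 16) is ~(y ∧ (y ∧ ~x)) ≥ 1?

x = 0, y = 0 ↦ 1  ≥
x = 0, y = 1/3 ↦ 2/3  <
x = 0, y = 2/3 ↦ 1/3  <
x = 0, y = 1 ↦ 0  <
x = 1/3, y = 0 ↦ 1  ≥
x = 1/3, y = 1/3 ↦ 2/3  <
x = 1/3, y = 2/3 ↦ 1/3  <
x = 1/3, y = 1 ↦ 1/3  <
x = 2/3, y = 0 ↦ 1  ≥
x = 2/3, y = 1/3 ↦ 2/3  <
x = 2/3, y = 2/3 ↦ 2/3  <
x = 2/3, y = 1 ↦ 2/3  <
x = 1, y = 0 ↦ 1  ≥
x = 1, y = 1/3 ↦ 1  ≥
x = 1, y = 2/3 ↦ 1  ≥
x = 1, y = 1 ↦ 1  ≥
So 7 of the 16 assignments meet the threshold.

7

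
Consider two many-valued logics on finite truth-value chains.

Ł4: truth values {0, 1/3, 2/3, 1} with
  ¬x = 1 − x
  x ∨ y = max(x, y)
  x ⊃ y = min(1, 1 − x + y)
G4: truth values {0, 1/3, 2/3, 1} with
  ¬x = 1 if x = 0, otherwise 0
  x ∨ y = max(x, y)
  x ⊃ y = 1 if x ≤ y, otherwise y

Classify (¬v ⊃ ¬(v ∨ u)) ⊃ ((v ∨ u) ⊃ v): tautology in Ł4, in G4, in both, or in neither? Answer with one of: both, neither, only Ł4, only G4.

In Ł4: every assignment gives 1 — tautology.
In G4: at u = 2/3, v = 1/3 the value is 1/3 — not a tautology.

only Ł4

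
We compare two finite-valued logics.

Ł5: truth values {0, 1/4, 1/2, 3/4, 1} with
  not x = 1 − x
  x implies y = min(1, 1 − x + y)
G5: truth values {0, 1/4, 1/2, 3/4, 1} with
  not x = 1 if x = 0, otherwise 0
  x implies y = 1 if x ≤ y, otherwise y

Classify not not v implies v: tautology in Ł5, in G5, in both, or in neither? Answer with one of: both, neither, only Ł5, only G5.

In Ł5: every assignment gives 1 — tautology.
In G5: at v = 1/4 the value is 1/4 — not a tautology.

only Ł5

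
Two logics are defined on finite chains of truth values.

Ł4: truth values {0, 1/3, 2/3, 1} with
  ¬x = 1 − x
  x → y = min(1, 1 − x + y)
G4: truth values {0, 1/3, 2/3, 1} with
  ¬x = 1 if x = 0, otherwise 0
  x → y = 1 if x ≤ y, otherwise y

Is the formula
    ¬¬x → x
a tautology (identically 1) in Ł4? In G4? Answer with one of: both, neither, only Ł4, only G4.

In Ł4: every assignment gives 1 — tautology.
In G4: at x = 1/3 the value is 1/3 — not a tautology.

only Ł4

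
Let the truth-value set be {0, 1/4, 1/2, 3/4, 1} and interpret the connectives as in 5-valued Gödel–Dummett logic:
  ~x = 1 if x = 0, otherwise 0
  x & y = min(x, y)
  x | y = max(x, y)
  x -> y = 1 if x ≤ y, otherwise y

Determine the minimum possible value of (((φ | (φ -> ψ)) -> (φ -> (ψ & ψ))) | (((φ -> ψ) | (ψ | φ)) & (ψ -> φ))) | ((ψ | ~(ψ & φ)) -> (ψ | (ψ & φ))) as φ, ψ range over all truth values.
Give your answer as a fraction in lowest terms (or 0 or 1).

1/4

Take φ = 1/4, ψ = 0:
φ -> ψ = 1/4 -> 0 = 0
φ | (φ -> ψ) = 1/4 | 0 = 1/4
ψ & ψ = 0 & 0 = 0
φ -> (ψ & ψ) = 1/4 -> 0 = 0
(φ | (φ -> ψ)) -> (φ -> (ψ & ψ)) = 1/4 -> 0 = 0
φ -> ψ = 1/4 -> 0 = 0
ψ | φ = 0 | 1/4 = 1/4
(φ -> ψ) | (ψ | φ) = 0 | 1/4 = 1/4
ψ -> φ = 0 -> 1/4 = 1
((φ -> ψ) | (ψ | φ)) & (ψ -> φ) = 1/4 & 1 = 1/4
((φ | (φ -> ψ)) -> (φ -> (ψ & ψ))) | (((φ -> ψ) | (ψ | φ)) & (ψ -> φ)) = 0 | 1/4 = 1/4
ψ & φ = 0 & 1/4 = 0
~(ψ & φ) = ~0 = 1
ψ | ~(ψ & φ) = 0 | 1 = 1
ψ & φ = 0 & 1/4 = 0
ψ | (ψ & φ) = 0 | 0 = 0
(ψ | ~(ψ & φ)) -> (ψ | (ψ & φ)) = 1 -> 0 = 0
(((φ | (φ -> ψ)) -> (φ -> (ψ & ψ))) | (((φ -> ψ) | (ψ | φ)) & (ψ -> φ))) | ((ψ | ~(ψ & φ)) -> (ψ | (ψ & φ))) = 1/4 | 0 = 1/4
No assignment yields a value below 1/4, so this is the minimum.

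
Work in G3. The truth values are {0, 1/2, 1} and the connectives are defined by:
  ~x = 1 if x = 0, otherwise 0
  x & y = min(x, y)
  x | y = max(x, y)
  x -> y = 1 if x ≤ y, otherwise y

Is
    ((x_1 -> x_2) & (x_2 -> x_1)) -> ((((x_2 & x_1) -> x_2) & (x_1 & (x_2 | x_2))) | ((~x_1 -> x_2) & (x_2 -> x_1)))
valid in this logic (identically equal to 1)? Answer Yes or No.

No

Counterexample: take x_1 = 0, x_2 = 0.
x_1 -> x_2 = 0 -> 0 = 1
x_2 -> x_1 = 0 -> 0 = 1
(x_1 -> x_2) & (x_2 -> x_1) = 1 & 1 = 1
x_2 & x_1 = 0 & 0 = 0
(x_2 & x_1) -> x_2 = 0 -> 0 = 1
x_2 | x_2 = 0 | 0 = 0
x_1 & (x_2 | x_2) = 0 & 0 = 0
((x_2 & x_1) -> x_2) & (x_1 & (x_2 | x_2)) = 1 & 0 = 0
~x_1 = ~0 = 1
~x_1 -> x_2 = 1 -> 0 = 0
x_2 -> x_1 = 0 -> 0 = 1
(~x_1 -> x_2) & (x_2 -> x_1) = 0 & 1 = 0
(((x_2 & x_1) -> x_2) & (x_1 & (x_2 | x_2))) | ((~x_1 -> x_2) & (x_2 -> x_1)) = 0 | 0 = 0
((x_1 -> x_2) & (x_2 -> x_1)) -> ((((x_2 & x_1) -> x_2) & (x_1 & (x_2 | x_2))) | ((~x_1 -> x_2) & (x_2 -> x_1))) = 1 -> 0 = 0
This gives 0 ≠ 1.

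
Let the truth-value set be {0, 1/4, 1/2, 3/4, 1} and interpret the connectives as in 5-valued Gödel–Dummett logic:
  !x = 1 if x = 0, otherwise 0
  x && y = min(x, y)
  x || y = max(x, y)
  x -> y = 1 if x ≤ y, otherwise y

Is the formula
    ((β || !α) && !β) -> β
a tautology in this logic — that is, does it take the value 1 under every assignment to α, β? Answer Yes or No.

No

Counterexample: take α = 0, β = 0.
!α = !0 = 1
β || !α = 0 || 1 = 1
!β = !0 = 1
(β || !α) && !β = 1 && 1 = 1
((β || !α) && !β) -> β = 1 -> 0 = 0
This gives 0 ≠ 1.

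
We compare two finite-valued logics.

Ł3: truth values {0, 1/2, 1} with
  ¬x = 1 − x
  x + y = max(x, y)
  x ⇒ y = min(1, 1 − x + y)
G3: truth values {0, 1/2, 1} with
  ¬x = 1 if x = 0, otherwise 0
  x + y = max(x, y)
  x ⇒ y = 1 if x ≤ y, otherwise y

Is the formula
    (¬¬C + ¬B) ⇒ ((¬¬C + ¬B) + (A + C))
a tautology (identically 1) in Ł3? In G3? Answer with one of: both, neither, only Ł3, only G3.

In Ł3: every assignment gives 1 — tautology.
In G3: every assignment gives 1 — tautology.

both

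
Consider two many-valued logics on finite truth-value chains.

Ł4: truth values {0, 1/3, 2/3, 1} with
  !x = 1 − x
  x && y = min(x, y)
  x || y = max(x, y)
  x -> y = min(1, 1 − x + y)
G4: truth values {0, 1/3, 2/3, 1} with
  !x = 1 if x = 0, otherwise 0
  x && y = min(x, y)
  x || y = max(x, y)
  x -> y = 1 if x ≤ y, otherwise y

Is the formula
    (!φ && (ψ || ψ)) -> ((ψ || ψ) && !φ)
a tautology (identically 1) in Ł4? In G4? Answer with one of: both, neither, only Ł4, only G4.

both

In Ł4: every assignment gives 1 — tautology.
In G4: every assignment gives 1 — tautology.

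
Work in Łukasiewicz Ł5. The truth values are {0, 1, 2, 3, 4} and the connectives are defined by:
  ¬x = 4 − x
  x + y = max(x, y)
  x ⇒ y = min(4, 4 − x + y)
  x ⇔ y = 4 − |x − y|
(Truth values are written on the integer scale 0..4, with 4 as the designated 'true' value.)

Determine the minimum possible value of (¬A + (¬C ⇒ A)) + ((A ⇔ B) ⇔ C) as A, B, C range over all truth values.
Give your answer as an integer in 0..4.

Take A = 2, B = 0, C = 0:
¬A = ¬2 = 2
¬C = ¬0 = 4
¬C ⇒ A = 4 ⇒ 2 = 2
¬A + (¬C ⇒ A) = 2 + 2 = 2
A ⇔ B = 2 ⇔ 0 = 2
(A ⇔ B) ⇔ C = 2 ⇔ 0 = 2
(¬A + (¬C ⇒ A)) + ((A ⇔ B) ⇔ C) = 2 + 2 = 2
No assignment yields a value below 2, so this is the minimum.

2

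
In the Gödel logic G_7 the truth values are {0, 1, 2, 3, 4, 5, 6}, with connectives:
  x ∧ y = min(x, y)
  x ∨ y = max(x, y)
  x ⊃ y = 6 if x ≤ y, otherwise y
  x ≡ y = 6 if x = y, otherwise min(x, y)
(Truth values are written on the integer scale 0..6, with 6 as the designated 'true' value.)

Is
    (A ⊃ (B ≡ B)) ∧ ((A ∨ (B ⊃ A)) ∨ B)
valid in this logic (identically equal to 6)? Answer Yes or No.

No

Counterexample: take A = 0, B = 1.
B ≡ B = 1 ≡ 1 = 6
A ⊃ (B ≡ B) = 0 ⊃ 6 = 6
B ⊃ A = 1 ⊃ 0 = 0
A ∨ (B ⊃ A) = 0 ∨ 0 = 0
(A ∨ (B ⊃ A)) ∨ B = 0 ∨ 1 = 1
(A ⊃ (B ≡ B)) ∧ ((A ∨ (B ⊃ A)) ∨ B) = 6 ∧ 1 = 1
This gives 1 ≠ 6.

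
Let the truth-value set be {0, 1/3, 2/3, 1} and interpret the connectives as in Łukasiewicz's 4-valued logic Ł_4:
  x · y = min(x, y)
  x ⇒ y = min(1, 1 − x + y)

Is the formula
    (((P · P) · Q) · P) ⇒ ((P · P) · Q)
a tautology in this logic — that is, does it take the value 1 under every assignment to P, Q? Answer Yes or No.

P = 0, Q = 0 ↦ 1
P = 0, Q = 1/3 ↦ 1
P = 0, Q = 2/3 ↦ 1
P = 0, Q = 1 ↦ 1
P = 1/3, Q = 0 ↦ 1
P = 1/3, Q = 1/3 ↦ 1
P = 1/3, Q = 2/3 ↦ 1
P = 1/3, Q = 1 ↦ 1
P = 2/3, Q = 0 ↦ 1
P = 2/3, Q = 1/3 ↦ 1
P = 2/3, Q = 2/3 ↦ 1
P = 2/3, Q = 1 ↦ 1
P = 1, Q = 0 ↦ 1
P = 1, Q = 1/3 ↦ 1
P = 1, Q = 2/3 ↦ 1
P = 1, Q = 1 ↦ 1
Every assignment gives a value ≥ 1.

Yes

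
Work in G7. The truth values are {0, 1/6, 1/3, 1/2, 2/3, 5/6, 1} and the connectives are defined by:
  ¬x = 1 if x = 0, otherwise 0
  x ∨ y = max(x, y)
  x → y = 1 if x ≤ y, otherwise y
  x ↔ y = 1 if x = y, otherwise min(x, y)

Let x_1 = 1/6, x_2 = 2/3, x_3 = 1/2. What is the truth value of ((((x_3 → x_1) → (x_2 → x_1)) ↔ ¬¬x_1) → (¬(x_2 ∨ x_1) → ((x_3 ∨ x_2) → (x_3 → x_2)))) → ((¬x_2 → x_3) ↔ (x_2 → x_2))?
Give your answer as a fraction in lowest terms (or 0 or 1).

x_3 → x_1 = 1/2 → 1/6 = 1/6
x_2 → x_1 = 2/3 → 1/6 = 1/6
(x_3 → x_1) → (x_2 → x_1) = 1/6 → 1/6 = 1
¬x_1 = ¬1/6 = 0
¬¬x_1 = ¬0 = 1
((x_3 → x_1) → (x_2 → x_1)) ↔ ¬¬x_1 = 1 ↔ 1 = 1
x_2 ∨ x_1 = 2/3 ∨ 1/6 = 2/3
¬(x_2 ∨ x_1) = ¬2/3 = 0
x_3 ∨ x_2 = 1/2 ∨ 2/3 = 2/3
x_3 → x_2 = 1/2 → 2/3 = 1
(x_3 ∨ x_2) → (x_3 → x_2) = 2/3 → 1 = 1
¬(x_2 ∨ x_1) → ((x_3 ∨ x_2) → (x_3 → x_2)) = 0 → 1 = 1
(((x_3 → x_1) → (x_2 → x_1)) ↔ ¬¬x_1) → (¬(x_2 ∨ x_1) → ((x_3 ∨ x_2) → (x_3 → x_2))) = 1 → 1 = 1
¬x_2 = ¬2/3 = 0
¬x_2 → x_3 = 0 → 1/2 = 1
x_2 → x_2 = 2/3 → 2/3 = 1
(¬x_2 → x_3) ↔ (x_2 → x_2) = 1 ↔ 1 = 1
((((x_3 → x_1) → (x_2 → x_1)) ↔ ¬¬x_1) → (¬(x_2 ∨ x_1) → ((x_3 ∨ x_2) → (x_3 → x_2)))) → ((¬x_2 → x_3) ↔ (x_2 → x_2)) = 1 → 1 = 1

1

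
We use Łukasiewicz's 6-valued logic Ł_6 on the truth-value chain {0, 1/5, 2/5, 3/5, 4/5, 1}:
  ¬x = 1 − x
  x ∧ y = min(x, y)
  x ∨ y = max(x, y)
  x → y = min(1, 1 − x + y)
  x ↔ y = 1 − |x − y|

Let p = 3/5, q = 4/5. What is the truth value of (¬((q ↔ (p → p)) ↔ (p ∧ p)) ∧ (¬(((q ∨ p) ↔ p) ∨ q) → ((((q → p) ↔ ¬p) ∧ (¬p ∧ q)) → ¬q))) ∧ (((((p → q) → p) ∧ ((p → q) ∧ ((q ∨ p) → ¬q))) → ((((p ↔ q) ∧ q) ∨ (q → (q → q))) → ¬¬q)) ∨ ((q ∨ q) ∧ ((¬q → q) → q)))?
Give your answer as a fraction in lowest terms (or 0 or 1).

p → p = 3/5 → 3/5 = 1
q ↔ (p → p) = 4/5 ↔ 1 = 4/5
p ∧ p = 3/5 ∧ 3/5 = 3/5
(q ↔ (p → p)) ↔ (p ∧ p) = 4/5 ↔ 3/5 = 4/5
¬((q ↔ (p → p)) ↔ (p ∧ p)) = ¬4/5 = 1/5
q ∨ p = 4/5 ∨ 3/5 = 4/5
(q ∨ p) ↔ p = 4/5 ↔ 3/5 = 4/5
((q ∨ p) ↔ p) ∨ q = 4/5 ∨ 4/5 = 4/5
¬(((q ∨ p) ↔ p) ∨ q) = ¬4/5 = 1/5
q → p = 4/5 → 3/5 = 4/5
¬p = ¬3/5 = 2/5
(q → p) ↔ ¬p = 4/5 ↔ 2/5 = 3/5
¬p = ¬3/5 = 2/5
¬p ∧ q = 2/5 ∧ 4/5 = 2/5
((q → p) ↔ ¬p) ∧ (¬p ∧ q) = 3/5 ∧ 2/5 = 2/5
¬q = ¬4/5 = 1/5
(((q → p) ↔ ¬p) ∧ (¬p ∧ q)) → ¬q = 2/5 → 1/5 = 4/5
¬(((q ∨ p) ↔ p) ∨ q) → ((((q → p) ↔ ¬p) ∧ (¬p ∧ q)) → ¬q) = 1/5 → 4/5 = 1
¬((q ↔ (p → p)) ↔ (p ∧ p)) ∧ (¬(((q ∨ p) ↔ p) ∨ q) → ((((q → p) ↔ ¬p) ∧ (¬p ∧ q)) → ¬q)) = 1/5 ∧ 1 = 1/5
p → q = 3/5 → 4/5 = 1
(p → q) → p = 1 → 3/5 = 3/5
p → q = 3/5 → 4/5 = 1
q ∨ p = 4/5 ∨ 3/5 = 4/5
¬q = ¬4/5 = 1/5
(q ∨ p) → ¬q = 4/5 → 1/5 = 2/5
(p → q) ∧ ((q ∨ p) → ¬q) = 1 ∧ 2/5 = 2/5
((p → q) → p) ∧ ((p → q) ∧ ((q ∨ p) → ¬q)) = 3/5 ∧ 2/5 = 2/5
p ↔ q = 3/5 ↔ 4/5 = 4/5
(p ↔ q) ∧ q = 4/5 ∧ 4/5 = 4/5
q → q = 4/5 → 4/5 = 1
q → (q → q) = 4/5 → 1 = 1
((p ↔ q) ∧ q) ∨ (q → (q → q)) = 4/5 ∨ 1 = 1
¬q = ¬4/5 = 1/5
¬¬q = ¬1/5 = 4/5
(((p ↔ q) ∧ q) ∨ (q → (q → q))) → ¬¬q = 1 → 4/5 = 4/5
(((p → q) → p) ∧ ((p → q) ∧ ((q ∨ p) → ¬q))) → ((((p ↔ q) ∧ q) ∨ (q → (q → q))) → ¬¬q) = 2/5 → 4/5 = 1
q ∨ q = 4/5 ∨ 4/5 = 4/5
¬q = ¬4/5 = 1/5
¬q → q = 1/5 → 4/5 = 1
(¬q → q) → q = 1 → 4/5 = 4/5
(q ∨ q) ∧ ((¬q → q) → q) = 4/5 ∧ 4/5 = 4/5
((((p → q) → p) ∧ ((p → q) ∧ ((q ∨ p) → ¬q))) → ((((p ↔ q) ∧ q) ∨ (q → (q → q))) → ¬¬q)) ∨ ((q ∨ q) ∧ ((¬q → q) → q)) = 1 ∨ 4/5 = 1
(¬((q ↔ (p → p)) ↔ (p ∧ p)) ∧ (¬(((q ∨ p) ↔ p) ∨ q) → ((((q → p) ↔ ¬p) ∧ (¬p ∧ q)) → ¬q))) ∧ (((((p → q) → p) ∧ ((p → q) ∧ ((q ∨ p) → ¬q))) → ((((p ↔ q) ∧ q) ∨ (q → (q → q))) → ¬¬q)) ∨ ((q ∨ q) ∧ ((¬q → q) → q))) = 1/5 ∧ 1 = 1/5

1/5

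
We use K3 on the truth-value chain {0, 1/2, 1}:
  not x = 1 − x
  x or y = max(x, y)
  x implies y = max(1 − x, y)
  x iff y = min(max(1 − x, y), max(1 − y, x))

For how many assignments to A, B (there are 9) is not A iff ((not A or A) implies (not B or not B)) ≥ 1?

2

A = 0, B = 0 ↦ 1  ≥
A = 0, B = 1/2 ↦ 1/2  <
A = 0, B = 1 ↦ 0  <
A = 1/2, B = 0 ↦ 1/2  <
A = 1/2, B = 1/2 ↦ 1/2  <
A = 1/2, B = 1 ↦ 1/2  <
A = 1, B = 0 ↦ 0  <
A = 1, B = 1/2 ↦ 1/2  <
A = 1, B = 1 ↦ 1  ≥
So 2 of the 9 assignments meet the threshold.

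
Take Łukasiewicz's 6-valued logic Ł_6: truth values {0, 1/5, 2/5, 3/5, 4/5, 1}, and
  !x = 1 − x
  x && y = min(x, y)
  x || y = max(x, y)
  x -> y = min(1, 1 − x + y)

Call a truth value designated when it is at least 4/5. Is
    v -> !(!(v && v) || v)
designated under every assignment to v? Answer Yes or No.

Counterexample: take v = 4/5.
v && v = 4/5 && 4/5 = 4/5
!(v && v) = !4/5 = 1/5
!(v && v) || v = 1/5 || 4/5 = 4/5
!(!(v && v) || v) = !4/5 = 1/5
v -> !(!(v && v) || v) = 4/5 -> 1/5 = 2/5
This gives 2/5, which is below 4/5.

No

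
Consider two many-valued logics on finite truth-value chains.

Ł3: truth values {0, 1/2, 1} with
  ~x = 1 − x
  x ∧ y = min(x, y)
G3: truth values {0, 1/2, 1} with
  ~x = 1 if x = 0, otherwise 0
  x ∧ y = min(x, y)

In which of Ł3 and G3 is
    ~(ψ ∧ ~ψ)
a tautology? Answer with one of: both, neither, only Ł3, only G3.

only G3

In Ł3: at ψ = 1/2 the value is 1/2 — not a tautology.
In G3: every assignment gives 1 — tautology.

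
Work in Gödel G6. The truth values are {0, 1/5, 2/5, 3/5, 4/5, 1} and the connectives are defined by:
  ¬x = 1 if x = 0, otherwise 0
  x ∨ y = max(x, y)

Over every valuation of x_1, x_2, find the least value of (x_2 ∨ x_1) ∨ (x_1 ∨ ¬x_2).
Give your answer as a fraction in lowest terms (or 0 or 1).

Take x_1 = 0, x_2 = 1/5:
x_2 ∨ x_1 = 1/5 ∨ 0 = 1/5
¬x_2 = ¬1/5 = 0
x_1 ∨ ¬x_2 = 0 ∨ 0 = 0
(x_2 ∨ x_1) ∨ (x_1 ∨ ¬x_2) = 1/5 ∨ 0 = 1/5
No assignment yields a value below 1/5, so this is the minimum.

1/5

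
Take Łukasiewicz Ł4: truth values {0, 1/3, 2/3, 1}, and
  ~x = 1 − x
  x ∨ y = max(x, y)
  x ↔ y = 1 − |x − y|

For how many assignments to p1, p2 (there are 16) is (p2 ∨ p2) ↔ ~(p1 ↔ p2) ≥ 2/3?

11

p1 = 0, p2 = 0 ↦ 1  ≥
p1 = 0, p2 = 1/3 ↦ 1  ≥
p1 = 0, p2 = 2/3 ↦ 1  ≥
p1 = 0, p2 = 1 ↦ 1  ≥
p1 = 1/3, p2 = 0 ↦ 2/3  ≥
p1 = 1/3, p2 = 1/3 ↦ 2/3  ≥
p1 = 1/3, p2 = 2/3 ↦ 2/3  ≥
p1 = 1/3, p2 = 1 ↦ 2/3  ≥
p1 = 2/3, p2 = 0 ↦ 1/3  <
p1 = 2/3, p2 = 1/3 ↦ 1  ≥
p1 = 2/3, p2 = 2/3 ↦ 1/3  <
p1 = 2/3, p2 = 1 ↦ 1/3  <
p1 = 1, p2 = 0 ↦ 0  <
p1 = 1, p2 = 1/3 ↦ 2/3  ≥
p1 = 1, p2 = 2/3 ↦ 2/3  ≥
p1 = 1, p2 = 1 ↦ 0  <
So 11 of the 16 assignments meet the threshold.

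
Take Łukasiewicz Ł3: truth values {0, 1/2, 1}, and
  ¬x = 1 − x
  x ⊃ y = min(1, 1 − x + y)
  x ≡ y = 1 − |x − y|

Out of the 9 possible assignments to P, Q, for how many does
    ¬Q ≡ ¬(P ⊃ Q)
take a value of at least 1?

5

P = 0, Q = 0 ↦ 0  <
P = 0, Q = 1/2 ↦ 1/2  <
P = 0, Q = 1 ↦ 1  ≥
P = 1/2, Q = 0 ↦ 1/2  <
P = 1/2, Q = 1/2 ↦ 1/2  <
P = 1/2, Q = 1 ↦ 1  ≥
P = 1, Q = 0 ↦ 1  ≥
P = 1, Q = 1/2 ↦ 1  ≥
P = 1, Q = 1 ↦ 1  ≥
So 5 of the 9 assignments meet the threshold.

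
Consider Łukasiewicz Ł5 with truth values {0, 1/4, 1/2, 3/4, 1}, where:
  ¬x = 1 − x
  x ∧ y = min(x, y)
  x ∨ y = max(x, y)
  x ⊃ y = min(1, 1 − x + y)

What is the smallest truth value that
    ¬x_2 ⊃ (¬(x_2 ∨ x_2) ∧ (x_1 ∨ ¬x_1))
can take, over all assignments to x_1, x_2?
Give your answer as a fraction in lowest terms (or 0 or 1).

Take x_1 = 1/2, x_2 = 0:
¬x_2 = ¬0 = 1
x_2 ∨ x_2 = 0 ∨ 0 = 0
¬(x_2 ∨ x_2) = ¬0 = 1
¬x_1 = ¬1/2 = 1/2
x_1 ∨ ¬x_1 = 1/2 ∨ 1/2 = 1/2
¬(x_2 ∨ x_2) ∧ (x_1 ∨ ¬x_1) = 1 ∧ 1/2 = 1/2
¬x_2 ⊃ (¬(x_2 ∨ x_2) ∧ (x_1 ∨ ¬x_1)) = 1 ⊃ 1/2 = 1/2
No assignment yields a value below 1/2, so this is the minimum.

1/2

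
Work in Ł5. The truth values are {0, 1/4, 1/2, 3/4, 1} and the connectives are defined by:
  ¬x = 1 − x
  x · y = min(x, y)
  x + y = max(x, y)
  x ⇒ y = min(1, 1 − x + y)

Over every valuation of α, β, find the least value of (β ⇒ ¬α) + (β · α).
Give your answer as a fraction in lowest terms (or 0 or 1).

1/2

Take α = 1/2, β = 1:
¬α = ¬1/2 = 1/2
β ⇒ ¬α = 1 ⇒ 1/2 = 1/2
β · α = 1 · 1/2 = 1/2
(β ⇒ ¬α) + (β · α) = 1/2 + 1/2 = 1/2
No assignment yields a value below 1/2, so this is the minimum.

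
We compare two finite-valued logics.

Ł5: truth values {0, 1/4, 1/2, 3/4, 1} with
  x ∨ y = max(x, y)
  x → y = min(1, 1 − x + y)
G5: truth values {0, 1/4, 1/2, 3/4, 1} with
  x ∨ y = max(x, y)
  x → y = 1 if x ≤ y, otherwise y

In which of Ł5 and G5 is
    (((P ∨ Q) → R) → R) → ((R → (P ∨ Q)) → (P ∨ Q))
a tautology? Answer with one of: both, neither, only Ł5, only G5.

only Ł5

In Ł5: every assignment gives 1 — tautology.
In G5: at P = 0, Q = 1/4, R = 0 the value is 1/4 — not a tautology.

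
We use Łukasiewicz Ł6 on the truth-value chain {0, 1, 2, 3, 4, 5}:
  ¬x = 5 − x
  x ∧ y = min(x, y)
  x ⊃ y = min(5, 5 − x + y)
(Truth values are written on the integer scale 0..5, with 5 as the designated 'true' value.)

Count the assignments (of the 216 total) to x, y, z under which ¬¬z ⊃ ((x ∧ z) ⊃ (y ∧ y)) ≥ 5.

value 5: 189 assignments (counts)
value 4: 12 assignments
value 3: 7 assignments
value 2: 5 assignments
value 1: 2 assignments
value 0: 1 assignment
So 189 of the 216 assignments meet the threshold.

189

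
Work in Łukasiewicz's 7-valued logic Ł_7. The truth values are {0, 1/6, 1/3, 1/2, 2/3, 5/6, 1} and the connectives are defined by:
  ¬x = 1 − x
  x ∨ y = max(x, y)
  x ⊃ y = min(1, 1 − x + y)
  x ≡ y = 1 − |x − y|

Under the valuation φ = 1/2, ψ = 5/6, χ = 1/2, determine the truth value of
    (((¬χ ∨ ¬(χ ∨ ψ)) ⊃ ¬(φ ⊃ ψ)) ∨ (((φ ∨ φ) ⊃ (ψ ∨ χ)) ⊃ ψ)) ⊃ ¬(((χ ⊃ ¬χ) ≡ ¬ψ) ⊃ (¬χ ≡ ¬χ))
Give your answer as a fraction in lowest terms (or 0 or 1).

¬χ = ¬1/2 = 1/2
χ ∨ ψ = 1/2 ∨ 5/6 = 5/6
¬(χ ∨ ψ) = ¬5/6 = 1/6
¬χ ∨ ¬(χ ∨ ψ) = 1/2 ∨ 1/6 = 1/2
φ ⊃ ψ = 1/2 ⊃ 5/6 = 1
¬(φ ⊃ ψ) = ¬1 = 0
(¬χ ∨ ¬(χ ∨ ψ)) ⊃ ¬(φ ⊃ ψ) = 1/2 ⊃ 0 = 1/2
φ ∨ φ = 1/2 ∨ 1/2 = 1/2
ψ ∨ χ = 5/6 ∨ 1/2 = 5/6
(φ ∨ φ) ⊃ (ψ ∨ χ) = 1/2 ⊃ 5/6 = 1
((φ ∨ φ) ⊃ (ψ ∨ χ)) ⊃ ψ = 1 ⊃ 5/6 = 5/6
((¬χ ∨ ¬(χ ∨ ψ)) ⊃ ¬(φ ⊃ ψ)) ∨ (((φ ∨ φ) ⊃ (ψ ∨ χ)) ⊃ ψ) = 1/2 ∨ 5/6 = 5/6
¬χ = ¬1/2 = 1/2
χ ⊃ ¬χ = 1/2 ⊃ 1/2 = 1
¬ψ = ¬5/6 = 1/6
(χ ⊃ ¬χ) ≡ ¬ψ = 1 ≡ 1/6 = 1/6
¬χ = ¬1/2 = 1/2
¬χ = ¬1/2 = 1/2
¬χ ≡ ¬χ = 1/2 ≡ 1/2 = 1
((χ ⊃ ¬χ) ≡ ¬ψ) ⊃ (¬χ ≡ ¬χ) = 1/6 ⊃ 1 = 1
¬(((χ ⊃ ¬χ) ≡ ¬ψ) ⊃ (¬χ ≡ ¬χ)) = ¬1 = 0
(((¬χ ∨ ¬(χ ∨ ψ)) ⊃ ¬(φ ⊃ ψ)) ∨ (((φ ∨ φ) ⊃ (ψ ∨ χ)) ⊃ ψ)) ⊃ ¬(((χ ⊃ ¬χ) ≡ ¬ψ) ⊃ (¬χ ≡ ¬χ)) = 5/6 ⊃ 0 = 1/6

1/6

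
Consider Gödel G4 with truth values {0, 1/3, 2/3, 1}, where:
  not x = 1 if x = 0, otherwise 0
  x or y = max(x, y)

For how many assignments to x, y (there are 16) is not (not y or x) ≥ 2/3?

x = 0, y = 0 ↦ 0  <
x = 0, y = 1/3 ↦ 1  ≥
x = 0, y = 2/3 ↦ 1  ≥
x = 0, y = 1 ↦ 1  ≥
x = 1/3, y = 0 ↦ 0  <
x = 1/3, y = 1/3 ↦ 0  <
x = 1/3, y = 2/3 ↦ 0  <
x = 1/3, y = 1 ↦ 0  <
x = 2/3, y = 0 ↦ 0  <
x = 2/3, y = 1/3 ↦ 0  <
x = 2/3, y = 2/3 ↦ 0  <
x = 2/3, y = 1 ↦ 0  <
x = 1, y = 0 ↦ 0  <
x = 1, y = 1/3 ↦ 0  <
x = 1, y = 2/3 ↦ 0  <
x = 1, y = 1 ↦ 0  <
So 3 of the 16 assignments meet the threshold.

3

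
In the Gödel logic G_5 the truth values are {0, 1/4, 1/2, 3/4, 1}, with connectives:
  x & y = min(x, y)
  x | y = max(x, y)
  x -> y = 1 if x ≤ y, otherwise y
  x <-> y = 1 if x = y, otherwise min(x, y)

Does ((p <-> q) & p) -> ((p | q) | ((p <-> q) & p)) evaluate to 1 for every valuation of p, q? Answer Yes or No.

At p = 1/2, q = 1/4, for instance:
p <-> q = 1/2 <-> 1/4 = 1/4
(p <-> q) & p = 1/4 & 1/2 = 1/4
p | q = 1/2 | 1/4 = 1/2
(p | q) | ((p <-> q) & p) = 1/2 | 1/4 = 1/2
((p <-> q) & p) -> ((p | q) | ((p <-> q) & p)) = 1/4 -> 1/2 = 1
and checking the remaining 24 assignments likewise gives ≥ 1 in every case.

Yes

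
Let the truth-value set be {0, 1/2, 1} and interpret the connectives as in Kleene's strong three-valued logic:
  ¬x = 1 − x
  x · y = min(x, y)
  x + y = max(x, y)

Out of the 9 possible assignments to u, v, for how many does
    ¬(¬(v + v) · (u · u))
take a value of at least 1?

u = 0, v = 0 ↦ 1  ≥
u = 0, v = 1/2 ↦ 1  ≥
u = 0, v = 1 ↦ 1  ≥
u = 1/2, v = 0 ↦ 1/2  <
u = 1/2, v = 1/2 ↦ 1/2  <
u = 1/2, v = 1 ↦ 1  ≥
u = 1, v = 0 ↦ 0  <
u = 1, v = 1/2 ↦ 1/2  <
u = 1, v = 1 ↦ 1  ≥
So 5 of the 9 assignments meet the threshold.

5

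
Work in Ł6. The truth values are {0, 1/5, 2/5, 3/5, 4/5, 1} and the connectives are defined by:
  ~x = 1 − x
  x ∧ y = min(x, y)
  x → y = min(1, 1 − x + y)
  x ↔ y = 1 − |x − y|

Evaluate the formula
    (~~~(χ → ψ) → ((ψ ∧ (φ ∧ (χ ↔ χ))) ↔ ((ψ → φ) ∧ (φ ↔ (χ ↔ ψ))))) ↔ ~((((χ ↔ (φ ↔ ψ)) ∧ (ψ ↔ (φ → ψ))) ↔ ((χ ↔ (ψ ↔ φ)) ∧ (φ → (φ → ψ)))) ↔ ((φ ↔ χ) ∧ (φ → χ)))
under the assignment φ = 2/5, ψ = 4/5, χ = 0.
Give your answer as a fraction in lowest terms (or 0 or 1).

2/5

χ → ψ = 0 → 4/5 = 1
~(χ → ψ) = ~1 = 0
~~(χ → ψ) = ~0 = 1
~~~(χ → ψ) = ~1 = 0
χ ↔ χ = 0 ↔ 0 = 1
φ ∧ (χ ↔ χ) = 2/5 ∧ 1 = 2/5
ψ ∧ (φ ∧ (χ ↔ χ)) = 4/5 ∧ 2/5 = 2/5
ψ → φ = 4/5 → 2/5 = 3/5
χ ↔ ψ = 0 ↔ 4/5 = 1/5
φ ↔ (χ ↔ ψ) = 2/5 ↔ 1/5 = 4/5
(ψ → φ) ∧ (φ ↔ (χ ↔ ψ)) = 3/5 ∧ 4/5 = 3/5
(ψ ∧ (φ ∧ (χ ↔ χ))) ↔ ((ψ → φ) ∧ (φ ↔ (χ ↔ ψ))) = 2/5 ↔ 3/5 = 4/5
~~~(χ → ψ) → ((ψ ∧ (φ ∧ (χ ↔ χ))) ↔ ((ψ → φ) ∧ (φ ↔ (χ ↔ ψ)))) = 0 → 4/5 = 1
φ ↔ ψ = 2/5 ↔ 4/5 = 3/5
χ ↔ (φ ↔ ψ) = 0 ↔ 3/5 = 2/5
φ → ψ = 2/5 → 4/5 = 1
ψ ↔ (φ → ψ) = 4/5 ↔ 1 = 4/5
(χ ↔ (φ ↔ ψ)) ∧ (ψ ↔ (φ → ψ)) = 2/5 ∧ 4/5 = 2/5
ψ ↔ φ = 4/5 ↔ 2/5 = 3/5
χ ↔ (ψ ↔ φ) = 0 ↔ 3/5 = 2/5
φ → ψ = 2/5 → 4/5 = 1
φ → (φ → ψ) = 2/5 → 1 = 1
(χ ↔ (ψ ↔ φ)) ∧ (φ → (φ → ψ)) = 2/5 ∧ 1 = 2/5
((χ ↔ (φ ↔ ψ)) ∧ (ψ ↔ (φ → ψ))) ↔ ((χ ↔ (ψ ↔ φ)) ∧ (φ → (φ → ψ))) = 2/5 ↔ 2/5 = 1
φ ↔ χ = 2/5 ↔ 0 = 3/5
φ → χ = 2/5 → 0 = 3/5
(φ ↔ χ) ∧ (φ → χ) = 3/5 ∧ 3/5 = 3/5
(((χ ↔ (φ ↔ ψ)) ∧ (ψ ↔ (φ → ψ))) ↔ ((χ ↔ (ψ ↔ φ)) ∧ (φ → (φ → ψ)))) ↔ ((φ ↔ χ) ∧ (φ → χ)) = 1 ↔ 3/5 = 3/5
~((((χ ↔ (φ ↔ ψ)) ∧ (ψ ↔ (φ → ψ))) ↔ ((χ ↔ (ψ ↔ φ)) ∧ (φ → (φ → ψ)))) ↔ ((φ ↔ χ) ∧ (φ → χ))) = ~3/5 = 2/5
(~~~(χ → ψ) → ((ψ ∧ (φ ∧ (χ ↔ χ))) ↔ ((ψ → φ) ∧ (φ ↔ (χ ↔ ψ))))) ↔ ~((((χ ↔ (φ ↔ ψ)) ∧ (ψ ↔ (φ → ψ))) ↔ ((χ ↔ (ψ ↔ φ)) ∧ (φ → (φ → ψ)))) ↔ ((φ ↔ χ) ∧ (φ → χ))) = 1 ↔ 2/5 = 2/5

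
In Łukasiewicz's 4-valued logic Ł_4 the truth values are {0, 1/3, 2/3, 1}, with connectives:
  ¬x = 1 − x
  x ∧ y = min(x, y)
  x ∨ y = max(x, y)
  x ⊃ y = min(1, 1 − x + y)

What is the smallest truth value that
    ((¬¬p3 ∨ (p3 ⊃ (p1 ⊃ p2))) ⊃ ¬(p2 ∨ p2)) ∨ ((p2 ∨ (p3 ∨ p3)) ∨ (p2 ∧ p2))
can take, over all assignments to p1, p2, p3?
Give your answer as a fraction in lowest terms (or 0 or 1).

2/3

Take p1 = 0, p2 = 1/3, p3 = 0:
¬p3 = ¬0 = 1
¬¬p3 = ¬1 = 0
p1 ⊃ p2 = 0 ⊃ 1/3 = 1
p3 ⊃ (p1 ⊃ p2) = 0 ⊃ 1 = 1
¬¬p3 ∨ (p3 ⊃ (p1 ⊃ p2)) = 0 ∨ 1 = 1
p2 ∨ p2 = 1/3 ∨ 1/3 = 1/3
¬(p2 ∨ p2) = ¬1/3 = 2/3
(¬¬p3 ∨ (p3 ⊃ (p1 ⊃ p2))) ⊃ ¬(p2 ∨ p2) = 1 ⊃ 2/3 = 2/3
p3 ∨ p3 = 0 ∨ 0 = 0
p2 ∨ (p3 ∨ p3) = 1/3 ∨ 0 = 1/3
p2 ∧ p2 = 1/3 ∧ 1/3 = 1/3
(p2 ∨ (p3 ∨ p3)) ∨ (p2 ∧ p2) = 1/3 ∨ 1/3 = 1/3
((¬¬p3 ∨ (p3 ⊃ (p1 ⊃ p2))) ⊃ ¬(p2 ∨ p2)) ∨ ((p2 ∨ (p3 ∨ p3)) ∨ (p2 ∧ p2)) = 2/3 ∨ 1/3 = 2/3
No assignment yields a value below 2/3, so this is the minimum.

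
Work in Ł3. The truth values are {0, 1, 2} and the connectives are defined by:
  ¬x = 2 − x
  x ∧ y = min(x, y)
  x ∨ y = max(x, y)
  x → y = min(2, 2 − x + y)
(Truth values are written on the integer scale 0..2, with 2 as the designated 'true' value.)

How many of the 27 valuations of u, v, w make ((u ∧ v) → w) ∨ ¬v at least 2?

22

value 2: 22 assignments (counts)
value 1: 4 assignments
value 0: 1 assignment
So 22 of the 27 assignments meet the threshold.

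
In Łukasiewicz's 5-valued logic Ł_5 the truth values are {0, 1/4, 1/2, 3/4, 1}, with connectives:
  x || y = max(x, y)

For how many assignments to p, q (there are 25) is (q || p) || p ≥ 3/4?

16

value 1: 9 assignments (counts)
value 3/4: 7 assignments (counts)
value 1/2: 5 assignments
value 1/4: 3 assignments
value 0: 1 assignment
So 16 of the 25 assignments meet the threshold.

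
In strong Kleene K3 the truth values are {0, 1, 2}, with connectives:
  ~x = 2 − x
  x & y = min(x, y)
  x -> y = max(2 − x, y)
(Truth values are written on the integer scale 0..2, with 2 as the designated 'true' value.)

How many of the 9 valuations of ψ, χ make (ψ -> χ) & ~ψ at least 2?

ψ = 0, χ = 0 ↦ 2  ≥
ψ = 0, χ = 1 ↦ 2  ≥
ψ = 0, χ = 2 ↦ 2  ≥
ψ = 1, χ = 0 ↦ 1  <
ψ = 1, χ = 1 ↦ 1  <
ψ = 1, χ = 2 ↦ 1  <
ψ = 2, χ = 0 ↦ 0  <
ψ = 2, χ = 1 ↦ 0  <
ψ = 2, χ = 2 ↦ 0  <
So 3 of the 9 assignments meet the threshold.

3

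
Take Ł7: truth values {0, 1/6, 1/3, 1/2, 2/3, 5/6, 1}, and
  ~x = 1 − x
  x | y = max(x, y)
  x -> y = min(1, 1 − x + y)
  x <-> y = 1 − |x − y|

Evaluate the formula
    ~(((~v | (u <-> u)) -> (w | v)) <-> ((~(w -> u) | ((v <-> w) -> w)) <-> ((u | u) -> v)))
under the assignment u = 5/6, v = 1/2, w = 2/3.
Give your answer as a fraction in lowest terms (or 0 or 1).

1/6

~v = ~1/2 = 1/2
u <-> u = 5/6 <-> 5/6 = 1
~v | (u <-> u) = 1/2 | 1 = 1
w | v = 2/3 | 1/2 = 2/3
(~v | (u <-> u)) -> (w | v) = 1 -> 2/3 = 2/3
w -> u = 2/3 -> 5/6 = 1
~(w -> u) = ~1 = 0
v <-> w = 1/2 <-> 2/3 = 5/6
(v <-> w) -> w = 5/6 -> 2/3 = 5/6
~(w -> u) | ((v <-> w) -> w) = 0 | 5/6 = 5/6
u | u = 5/6 | 5/6 = 5/6
(u | u) -> v = 5/6 -> 1/2 = 2/3
(~(w -> u) | ((v <-> w) -> w)) <-> ((u | u) -> v) = 5/6 <-> 2/3 = 5/6
((~v | (u <-> u)) -> (w | v)) <-> ((~(w -> u) | ((v <-> w) -> w)) <-> ((u | u) -> v)) = 2/3 <-> 5/6 = 5/6
~(((~v | (u <-> u)) -> (w | v)) <-> ((~(w -> u) | ((v <-> w) -> w)) <-> ((u | u) -> v))) = ~5/6 = 1/6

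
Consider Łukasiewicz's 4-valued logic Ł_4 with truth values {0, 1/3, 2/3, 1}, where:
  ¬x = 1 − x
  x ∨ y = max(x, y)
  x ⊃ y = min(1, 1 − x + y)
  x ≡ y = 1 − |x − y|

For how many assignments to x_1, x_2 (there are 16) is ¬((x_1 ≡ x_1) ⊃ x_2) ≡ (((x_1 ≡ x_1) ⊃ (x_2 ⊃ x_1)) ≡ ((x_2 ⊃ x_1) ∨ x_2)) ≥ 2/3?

x_1 = 0, x_2 = 0 ↦ 1  ≥
x_1 = 0, x_2 = 1/3 ↦ 2/3  ≥
x_1 = 0, x_2 = 2/3 ↦ 2/3  ≥
x_1 = 0, x_2 = 1 ↦ 1  ≥
x_1 = 1/3, x_2 = 0 ↦ 1  ≥
x_1 = 1/3, x_2 = 1/3 ↦ 2/3  ≥
x_1 = 1/3, x_2 = 2/3 ↦ 1/3  <
x_1 = 1/3, x_2 = 1 ↦ 2/3  ≥
x_1 = 2/3, x_2 = 0 ↦ 1  ≥
x_1 = 2/3, x_2 = 1/3 ↦ 2/3  ≥
x_1 = 2/3, x_2 = 2/3 ↦ 1/3  <
x_1 = 2/3, x_2 = 1 ↦ 1/3  <
x_1 = 1, x_2 = 0 ↦ 1  ≥
x_1 = 1, x_2 = 1/3 ↦ 2/3  ≥
x_1 = 1, x_2 = 2/3 ↦ 1/3  <
x_1 = 1, x_2 = 1 ↦ 0  <
So 11 of the 16 assignments meet the threshold.

11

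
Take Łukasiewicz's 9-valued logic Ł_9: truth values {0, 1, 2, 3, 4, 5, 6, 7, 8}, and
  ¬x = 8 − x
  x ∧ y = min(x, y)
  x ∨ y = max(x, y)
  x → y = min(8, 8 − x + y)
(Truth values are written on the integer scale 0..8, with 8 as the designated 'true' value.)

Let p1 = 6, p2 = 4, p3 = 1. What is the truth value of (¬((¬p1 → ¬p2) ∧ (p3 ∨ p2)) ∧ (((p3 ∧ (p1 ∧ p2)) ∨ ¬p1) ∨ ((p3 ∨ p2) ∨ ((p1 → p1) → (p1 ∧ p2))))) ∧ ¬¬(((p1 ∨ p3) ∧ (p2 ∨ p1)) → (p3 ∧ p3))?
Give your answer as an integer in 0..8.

¬p1 = ¬6 = 2
¬p2 = ¬4 = 4
¬p1 → ¬p2 = 2 → 4 = 8
p3 ∨ p2 = 1 ∨ 4 = 4
(¬p1 → ¬p2) ∧ (p3 ∨ p2) = 8 ∧ 4 = 4
¬((¬p1 → ¬p2) ∧ (p3 ∨ p2)) = ¬4 = 4
p1 ∧ p2 = 6 ∧ 4 = 4
p3 ∧ (p1 ∧ p2) = 1 ∧ 4 = 1
¬p1 = ¬6 = 2
(p3 ∧ (p1 ∧ p2)) ∨ ¬p1 = 1 ∨ 2 = 2
p3 ∨ p2 = 1 ∨ 4 = 4
p1 → p1 = 6 → 6 = 8
p1 ∧ p2 = 6 ∧ 4 = 4
(p1 → p1) → (p1 ∧ p2) = 8 → 4 = 4
(p3 ∨ p2) ∨ ((p1 → p1) → (p1 ∧ p2)) = 4 ∨ 4 = 4
((p3 ∧ (p1 ∧ p2)) ∨ ¬p1) ∨ ((p3 ∨ p2) ∨ ((p1 → p1) → (p1 ∧ p2))) = 2 ∨ 4 = 4
¬((¬p1 → ¬p2) ∧ (p3 ∨ p2)) ∧ (((p3 ∧ (p1 ∧ p2)) ∨ ¬p1) ∨ ((p3 ∨ p2) ∨ ((p1 → p1) → (p1 ∧ p2)))) = 4 ∧ 4 = 4
p1 ∨ p3 = 6 ∨ 1 = 6
p2 ∨ p1 = 4 ∨ 6 = 6
(p1 ∨ p3) ∧ (p2 ∨ p1) = 6 ∧ 6 = 6
p3 ∧ p3 = 1 ∧ 1 = 1
((p1 ∨ p3) ∧ (p2 ∨ p1)) → (p3 ∧ p3) = 6 → 1 = 3
¬(((p1 ∨ p3) ∧ (p2 ∨ p1)) → (p3 ∧ p3)) = ¬3 = 5
¬¬(((p1 ∨ p3) ∧ (p2 ∨ p1)) → (p3 ∧ p3)) = ¬5 = 3
(¬((¬p1 → ¬p2) ∧ (p3 ∨ p2)) ∧ (((p3 ∧ (p1 ∧ p2)) ∨ ¬p1) ∨ ((p3 ∨ p2) ∨ ((p1 → p1) → (p1 ∧ p2))))) ∧ ¬¬(((p1 ∨ p3) ∧ (p2 ∨ p1)) → (p3 ∧ p3)) = 4 ∧ 3 = 3

3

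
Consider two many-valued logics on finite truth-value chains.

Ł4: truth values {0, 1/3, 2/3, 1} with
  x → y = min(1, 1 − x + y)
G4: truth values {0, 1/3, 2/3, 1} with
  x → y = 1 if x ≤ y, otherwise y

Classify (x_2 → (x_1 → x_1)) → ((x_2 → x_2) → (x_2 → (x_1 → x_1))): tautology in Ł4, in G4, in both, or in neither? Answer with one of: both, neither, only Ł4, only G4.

both

In Ł4: every assignment gives 1 — tautology.
In G4: every assignment gives 1 — tautology.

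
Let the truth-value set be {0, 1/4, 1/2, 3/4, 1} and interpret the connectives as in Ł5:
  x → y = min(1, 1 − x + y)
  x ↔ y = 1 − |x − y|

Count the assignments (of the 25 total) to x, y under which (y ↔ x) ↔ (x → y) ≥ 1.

value 1: 15 assignments (counts)
value 3/4: 4 assignments
value 1/2: 3 assignments
value 1/4: 2 assignments
value 0: 1 assignment
So 15 of the 25 assignments meet the threshold.

15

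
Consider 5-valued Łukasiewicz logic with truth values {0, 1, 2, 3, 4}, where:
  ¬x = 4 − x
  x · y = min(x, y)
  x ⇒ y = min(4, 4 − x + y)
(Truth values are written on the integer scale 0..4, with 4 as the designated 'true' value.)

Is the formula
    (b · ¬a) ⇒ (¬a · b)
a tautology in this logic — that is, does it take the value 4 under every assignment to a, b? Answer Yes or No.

Yes

At a = 2, b = 2, for instance:
¬a = ¬2 = 2
b · ¬a = 2 · 2 = 2
¬a · b = 2 · 2 = 2
(b · ¬a) ⇒ (¬a · b) = 2 ⇒ 2 = 4
and checking the remaining 24 assignments likewise gives ≥ 4 in every case.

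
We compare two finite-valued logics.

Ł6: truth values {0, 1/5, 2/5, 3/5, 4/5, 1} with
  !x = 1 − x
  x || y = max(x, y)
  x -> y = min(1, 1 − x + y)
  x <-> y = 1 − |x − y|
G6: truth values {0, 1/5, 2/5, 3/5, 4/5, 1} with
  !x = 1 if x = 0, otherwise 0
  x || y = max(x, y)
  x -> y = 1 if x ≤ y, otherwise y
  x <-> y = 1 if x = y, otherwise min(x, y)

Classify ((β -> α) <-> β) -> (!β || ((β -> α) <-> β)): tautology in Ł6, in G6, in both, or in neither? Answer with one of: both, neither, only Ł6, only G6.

both

In Ł6: every assignment gives 1 — tautology.
In G6: every assignment gives 1 — tautology.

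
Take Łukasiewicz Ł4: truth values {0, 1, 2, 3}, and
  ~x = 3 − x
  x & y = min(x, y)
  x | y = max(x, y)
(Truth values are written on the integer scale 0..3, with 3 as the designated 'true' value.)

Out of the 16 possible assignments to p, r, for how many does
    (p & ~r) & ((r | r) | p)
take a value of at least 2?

p = 0, r = 0 ↦ 0  <
p = 0, r = 1 ↦ 0  <
p = 0, r = 2 ↦ 0  <
p = 0, r = 3 ↦ 0  <
p = 1, r = 0 ↦ 1  <
p = 1, r = 1 ↦ 1  <
p = 1, r = 2 ↦ 1  <
p = 1, r = 3 ↦ 0  <
p = 2, r = 0 ↦ 2  ≥
p = 2, r = 1 ↦ 2  ≥
p = 2, r = 2 ↦ 1  <
p = 2, r = 3 ↦ 0  <
p = 3, r = 0 ↦ 3  ≥
p = 3, r = 1 ↦ 2  ≥
p = 3, r = 2 ↦ 1  <
p = 3, r = 3 ↦ 0  <
So 4 of the 16 assignments meet the threshold.

4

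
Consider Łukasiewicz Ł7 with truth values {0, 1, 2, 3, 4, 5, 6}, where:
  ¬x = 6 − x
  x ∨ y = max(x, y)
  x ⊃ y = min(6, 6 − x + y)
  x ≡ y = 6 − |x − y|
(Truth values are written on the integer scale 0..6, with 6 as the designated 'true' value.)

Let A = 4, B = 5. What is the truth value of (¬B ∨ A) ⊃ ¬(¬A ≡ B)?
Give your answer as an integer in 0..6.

¬B = ¬5 = 1
¬B ∨ A = 1 ∨ 4 = 4
¬A = ¬4 = 2
¬A ≡ B = 2 ≡ 5 = 3
¬(¬A ≡ B) = ¬3 = 3
(¬B ∨ A) ⊃ ¬(¬A ≡ B) = 4 ⊃ 3 = 5

5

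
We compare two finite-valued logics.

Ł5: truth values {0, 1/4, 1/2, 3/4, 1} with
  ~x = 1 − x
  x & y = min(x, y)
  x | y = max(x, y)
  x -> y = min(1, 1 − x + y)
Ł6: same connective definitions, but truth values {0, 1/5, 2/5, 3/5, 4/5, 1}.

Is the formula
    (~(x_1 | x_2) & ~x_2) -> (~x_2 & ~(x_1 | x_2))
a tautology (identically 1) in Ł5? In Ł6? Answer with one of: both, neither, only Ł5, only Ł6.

both

In Ł5: every assignment gives 1 — tautology.
In Ł6: every assignment gives 1 — tautology.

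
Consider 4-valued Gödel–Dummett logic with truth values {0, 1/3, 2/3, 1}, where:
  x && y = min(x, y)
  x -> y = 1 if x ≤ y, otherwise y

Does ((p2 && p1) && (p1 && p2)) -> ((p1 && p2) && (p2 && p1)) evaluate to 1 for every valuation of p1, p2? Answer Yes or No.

Yes

p1 = 0, p2 = 0 ↦ 1
p1 = 0, p2 = 1/3 ↦ 1
p1 = 0, p2 = 2/3 ↦ 1
p1 = 0, p2 = 1 ↦ 1
p1 = 1/3, p2 = 0 ↦ 1
p1 = 1/3, p2 = 1/3 ↦ 1
p1 = 1/3, p2 = 2/3 ↦ 1
p1 = 1/3, p2 = 1 ↦ 1
p1 = 2/3, p2 = 0 ↦ 1
p1 = 2/3, p2 = 1/3 ↦ 1
p1 = 2/3, p2 = 2/3 ↦ 1
p1 = 2/3, p2 = 1 ↦ 1
p1 = 1, p2 = 0 ↦ 1
p1 = 1, p2 = 1/3 ↦ 1
p1 = 1, p2 = 2/3 ↦ 1
p1 = 1, p2 = 1 ↦ 1
Every assignment gives a value ≥ 1.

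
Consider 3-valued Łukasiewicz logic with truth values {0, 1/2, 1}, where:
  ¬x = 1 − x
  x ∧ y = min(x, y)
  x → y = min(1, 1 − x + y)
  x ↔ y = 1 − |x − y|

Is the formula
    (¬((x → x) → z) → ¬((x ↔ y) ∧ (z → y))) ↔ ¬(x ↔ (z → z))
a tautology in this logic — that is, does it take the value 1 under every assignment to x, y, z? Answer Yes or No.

No

Counterexample: take x = 0, y = 0, z = 0.
x → x = 0 → 0 = 1
(x → x) → z = 1 → 0 = 0
¬((x → x) → z) = ¬0 = 1
x ↔ y = 0 ↔ 0 = 1
z → y = 0 → 0 = 1
(x ↔ y) ∧ (z → y) = 1 ∧ 1 = 1
¬((x ↔ y) ∧ (z → y)) = ¬1 = 0
¬((x → x) → z) → ¬((x ↔ y) ∧ (z → y)) = 1 → 0 = 0
z → z = 0 → 0 = 1
x ↔ (z → z) = 0 ↔ 1 = 0
¬(x ↔ (z → z)) = ¬0 = 1
(¬((x → x) → z) → ¬((x ↔ y) ∧ (z → y))) ↔ ¬(x ↔ (z → z)) = 0 ↔ 1 = 0
This gives 0 ≠ 1.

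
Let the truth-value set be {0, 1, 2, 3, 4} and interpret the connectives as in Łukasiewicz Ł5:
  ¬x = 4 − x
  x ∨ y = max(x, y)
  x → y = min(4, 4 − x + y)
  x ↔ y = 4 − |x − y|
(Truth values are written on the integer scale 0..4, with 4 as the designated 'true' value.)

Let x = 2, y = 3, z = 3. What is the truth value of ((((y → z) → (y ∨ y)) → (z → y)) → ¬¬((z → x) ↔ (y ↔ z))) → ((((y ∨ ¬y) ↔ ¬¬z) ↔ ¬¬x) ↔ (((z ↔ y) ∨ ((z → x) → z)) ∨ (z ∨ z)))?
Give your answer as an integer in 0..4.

y → z = 3 → 3 = 4
y ∨ y = 3 ∨ 3 = 3
(y → z) → (y ∨ y) = 4 → 3 = 3
z → y = 3 → 3 = 4
((y → z) → (y ∨ y)) → (z → y) = 3 → 4 = 4
z → x = 3 → 2 = 3
y ↔ z = 3 ↔ 3 = 4
(z → x) ↔ (y ↔ z) = 3 ↔ 4 = 3
¬((z → x) ↔ (y ↔ z)) = ¬3 = 1
¬¬((z → x) ↔ (y ↔ z)) = ¬1 = 3
(((y → z) → (y ∨ y)) → (z → y)) → ¬¬((z → x) ↔ (y ↔ z)) = 4 → 3 = 3
¬y = ¬3 = 1
y ∨ ¬y = 3 ∨ 1 = 3
¬z = ¬3 = 1
¬¬z = ¬1 = 3
(y ∨ ¬y) ↔ ¬¬z = 3 ↔ 3 = 4
¬x = ¬2 = 2
¬¬x = ¬2 = 2
((y ∨ ¬y) ↔ ¬¬z) ↔ ¬¬x = 4 ↔ 2 = 2
z ↔ y = 3 ↔ 3 = 4
z → x = 3 → 2 = 3
(z → x) → z = 3 → 3 = 4
(z ↔ y) ∨ ((z → x) → z) = 4 ∨ 4 = 4
z ∨ z = 3 ∨ 3 = 3
((z ↔ y) ∨ ((z → x) → z)) ∨ (z ∨ z) = 4 ∨ 3 = 4
(((y ∨ ¬y) ↔ ¬¬z) ↔ ¬¬x) ↔ (((z ↔ y) ∨ ((z → x) → z)) ∨ (z ∨ z)) = 2 ↔ 4 = 2
((((y → z) → (y ∨ y)) → (z → y)) → ¬¬((z → x) ↔ (y ↔ z))) → ((((y ∨ ¬y) ↔ ¬¬z) ↔ ¬¬x) ↔ (((z ↔ y) ∨ ((z → x) → z)) ∨ (z ∨ z))) = 3 → 2 = 3

3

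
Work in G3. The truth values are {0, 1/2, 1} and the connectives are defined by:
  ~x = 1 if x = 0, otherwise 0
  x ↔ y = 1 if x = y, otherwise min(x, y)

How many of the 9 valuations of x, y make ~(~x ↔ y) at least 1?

x = 0, y = 0 ↦ 1  ≥
x = 0, y = 1/2 ↦ 0  <
x = 0, y = 1 ↦ 0  <
x = 1/2, y = 0 ↦ 0  <
x = 1/2, y = 1/2 ↦ 1  ≥
x = 1/2, y = 1 ↦ 1  ≥
x = 1, y = 0 ↦ 0  <
x = 1, y = 1/2 ↦ 1  ≥
x = 1, y = 1 ↦ 1  ≥
So 5 of the 9 assignments meet the threshold.

5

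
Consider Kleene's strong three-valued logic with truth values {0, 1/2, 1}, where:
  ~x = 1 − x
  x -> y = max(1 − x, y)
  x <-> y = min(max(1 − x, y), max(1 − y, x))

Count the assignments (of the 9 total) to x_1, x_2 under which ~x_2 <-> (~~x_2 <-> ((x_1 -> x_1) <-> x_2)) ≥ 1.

2

x_1 = 0, x_2 = 0 ↦ 1  ≥
x_1 = 0, x_2 = 1/2 ↦ 1/2  <
x_1 = 0, x_2 = 1 ↦ 0  <
x_1 = 1/2, x_2 = 0 ↦ 1/2  <
x_1 = 1/2, x_2 = 1/2 ↦ 1/2  <
x_1 = 1/2, x_2 = 1 ↦ 1/2  <
x_1 = 1, x_2 = 0 ↦ 1  ≥
x_1 = 1, x_2 = 1/2 ↦ 1/2  <
x_1 = 1, x_2 = 1 ↦ 0  <
So 2 of the 9 assignments meet the threshold.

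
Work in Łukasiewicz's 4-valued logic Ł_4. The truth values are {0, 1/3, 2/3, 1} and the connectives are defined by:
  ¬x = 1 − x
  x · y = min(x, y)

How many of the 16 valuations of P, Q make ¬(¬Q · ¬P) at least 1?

P = 0, Q = 0 ↦ 0  <
P = 0, Q = 1/3 ↦ 1/3  <
P = 0, Q = 2/3 ↦ 2/3  <
P = 0, Q = 1 ↦ 1  ≥
P = 1/3, Q = 0 ↦ 1/3  <
P = 1/3, Q = 1/3 ↦ 1/3  <
P = 1/3, Q = 2/3 ↦ 2/3  <
P = 1/3, Q = 1 ↦ 1  ≥
P = 2/3, Q = 0 ↦ 2/3  <
P = 2/3, Q = 1/3 ↦ 2/3  <
P = 2/3, Q = 2/3 ↦ 2/3  <
P = 2/3, Q = 1 ↦ 1  ≥
P = 1, Q = 0 ↦ 1  ≥
P = 1, Q = 1/3 ↦ 1  ≥
P = 1, Q = 2/3 ↦ 1  ≥
P = 1, Q = 1 ↦ 1  ≥
So 7 of the 16 assignments meet the threshold.

7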